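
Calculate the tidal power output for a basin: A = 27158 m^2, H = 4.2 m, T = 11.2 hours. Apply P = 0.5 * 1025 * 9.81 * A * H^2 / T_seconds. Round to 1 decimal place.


Convert period to seconds: T = 11.2 * 3600 = 40320.0 s
H^2 = 4.2^2 = 17.64
P = 0.5 * rho * g * A * H^2 / T
P = 0.5 * 1025 * 9.81 * 27158 * 17.64 / 40320.0
P = 59736.4 W

59736.4


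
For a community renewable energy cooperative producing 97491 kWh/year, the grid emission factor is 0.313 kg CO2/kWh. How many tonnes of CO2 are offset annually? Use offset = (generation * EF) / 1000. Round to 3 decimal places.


CO2 offset in kg = generation * emission_factor
CO2 offset = 97491 * 0.313 = 30514.68 kg
Convert to tonnes:
  CO2 offset = 30514.68 / 1000 = 30.515 tonnes

30.515


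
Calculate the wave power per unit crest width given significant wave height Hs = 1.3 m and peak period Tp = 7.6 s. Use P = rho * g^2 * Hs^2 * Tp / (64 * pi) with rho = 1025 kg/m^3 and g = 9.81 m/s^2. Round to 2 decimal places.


Apply wave power formula:
  g^2 = 9.81^2 = 96.2361
  Hs^2 = 1.3^2 = 1.69
  Numerator = rho * g^2 * Hs^2 * Tp = 1025 * 96.2361 * 1.69 * 7.6 = 1266957.88
  Denominator = 64 * pi = 201.0619
  P = 1266957.88 / 201.0619 = 6301.33 W/m

6301.33


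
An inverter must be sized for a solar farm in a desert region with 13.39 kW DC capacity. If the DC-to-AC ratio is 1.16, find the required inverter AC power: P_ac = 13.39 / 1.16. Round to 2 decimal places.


The inverter AC capacity is determined by the DC/AC ratio.
Given: P_dc = 13.39 kW, DC/AC ratio = 1.16
P_ac = P_dc / ratio = 13.39 / 1.16
P_ac = 11.54 kW

11.54


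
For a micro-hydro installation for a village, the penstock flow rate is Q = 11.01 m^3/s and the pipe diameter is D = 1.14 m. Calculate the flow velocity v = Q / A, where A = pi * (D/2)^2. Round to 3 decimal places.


Compute pipe cross-sectional area:
  A = pi * (D/2)^2 = pi * (1.14/2)^2 = 1.0207 m^2
Calculate velocity:
  v = Q / A = 11.01 / 1.0207
  v = 10.787 m/s

10.787


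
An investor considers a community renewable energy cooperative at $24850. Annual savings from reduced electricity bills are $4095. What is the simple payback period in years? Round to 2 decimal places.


Simple payback period = initial cost / annual savings
Payback = 24850 / 4095
Payback = 6.07 years

6.07


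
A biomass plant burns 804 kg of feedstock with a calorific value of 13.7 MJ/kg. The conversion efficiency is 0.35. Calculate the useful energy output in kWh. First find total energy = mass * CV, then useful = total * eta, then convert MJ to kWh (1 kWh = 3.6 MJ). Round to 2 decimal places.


Total energy = mass * CV = 804 * 13.7 = 11014.8 MJ
Useful energy = total * eta = 11014.8 * 0.35 = 3855.18 MJ
Convert to kWh: 3855.18 / 3.6
Useful energy = 1070.88 kWh

1070.88


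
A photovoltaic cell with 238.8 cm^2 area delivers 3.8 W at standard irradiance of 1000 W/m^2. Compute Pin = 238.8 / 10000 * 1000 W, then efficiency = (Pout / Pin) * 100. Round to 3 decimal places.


First compute the input power:
  Pin = area_cm2 / 10000 * G = 238.8 / 10000 * 1000 = 23.88 W
Then compute efficiency:
  Efficiency = (Pout / Pin) * 100 = (3.8 / 23.88) * 100
  Efficiency = 15.913%

15.913


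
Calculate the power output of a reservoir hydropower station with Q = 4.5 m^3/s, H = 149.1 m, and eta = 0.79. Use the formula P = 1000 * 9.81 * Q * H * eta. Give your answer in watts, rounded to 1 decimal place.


Apply the hydropower formula P = rho * g * Q * H * eta
rho * g = 1000 * 9.81 = 9810.0
P = 9810.0 * 4.5 * 149.1 * 0.79
P = 5199795.4 W

5199795.4


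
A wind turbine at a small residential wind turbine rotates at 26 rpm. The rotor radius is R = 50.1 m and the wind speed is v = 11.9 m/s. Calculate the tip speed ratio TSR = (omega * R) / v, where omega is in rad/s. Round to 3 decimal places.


Convert rotational speed to rad/s:
  omega = 26 * 2 * pi / 60 = 2.7227 rad/s
Compute tip speed:
  v_tip = omega * R = 2.7227 * 50.1 = 136.408 m/s
Tip speed ratio:
  TSR = v_tip / v_wind = 136.408 / 11.9 = 11.463

11.463


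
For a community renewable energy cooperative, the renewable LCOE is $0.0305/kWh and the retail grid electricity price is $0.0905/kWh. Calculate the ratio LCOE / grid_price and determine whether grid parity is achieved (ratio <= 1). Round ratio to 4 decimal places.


Compare LCOE to grid price:
  LCOE = $0.0305/kWh, Grid price = $0.0905/kWh
  Ratio = LCOE / grid_price = 0.0305 / 0.0905 = 0.3370
  Grid parity achieved (ratio <= 1)? yes

0.3370


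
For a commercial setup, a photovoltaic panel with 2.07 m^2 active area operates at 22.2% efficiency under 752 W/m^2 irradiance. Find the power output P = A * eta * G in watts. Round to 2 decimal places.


Use the solar power formula P = A * eta * G.
Given: A = 2.07 m^2, eta = 0.222, G = 752 W/m^2
P = 2.07 * 0.222 * 752
P = 345.57 W

345.57


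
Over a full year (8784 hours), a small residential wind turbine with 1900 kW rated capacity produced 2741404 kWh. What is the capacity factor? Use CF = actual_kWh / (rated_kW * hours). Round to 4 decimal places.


Capacity factor = actual output / maximum possible output
Maximum possible = rated * hours = 1900 * 8784 = 16689600 kWh
CF = 2741404 / 16689600
CF = 0.1643

0.1643


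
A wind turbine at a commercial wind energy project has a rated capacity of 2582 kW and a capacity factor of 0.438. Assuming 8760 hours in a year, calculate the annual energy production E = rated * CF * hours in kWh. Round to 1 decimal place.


Annual energy = rated_kW * capacity_factor * hours_per_year
Given: P_rated = 2582 kW, CF = 0.438, hours = 8760
E = 2582 * 0.438 * 8760
E = 9906824.2 kWh

9906824.2


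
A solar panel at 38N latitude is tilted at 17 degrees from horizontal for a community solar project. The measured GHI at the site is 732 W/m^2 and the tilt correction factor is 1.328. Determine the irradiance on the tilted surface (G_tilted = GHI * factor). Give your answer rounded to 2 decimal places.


Identify the given values:
  GHI = 732 W/m^2, tilt correction factor = 1.328
Apply the formula G_tilted = GHI * factor:
  G_tilted = 732 * 1.328
  G_tilted = 972.10 W/m^2

972.10


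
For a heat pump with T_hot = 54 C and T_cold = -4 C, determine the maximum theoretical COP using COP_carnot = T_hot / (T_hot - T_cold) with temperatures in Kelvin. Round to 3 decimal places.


Convert to Kelvin:
  T_hot = 54 + 273.15 = 327.15 K
  T_cold = -4 + 273.15 = 269.15 K
Apply Carnot COP formula:
  COP = T_hot_K / (T_hot_K - T_cold_K) = 327.15 / 58.0
  COP = 5.641

5.641


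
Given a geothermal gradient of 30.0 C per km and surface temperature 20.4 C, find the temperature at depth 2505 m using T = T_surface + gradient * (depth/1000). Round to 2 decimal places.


Convert depth to km: 2505 / 1000 = 2.505 km
Temperature increase = gradient * depth_km = 30.0 * 2.505 = 75.15 C
Temperature at depth = T_surface + delta_T = 20.4 + 75.15
T = 95.55 C

95.55


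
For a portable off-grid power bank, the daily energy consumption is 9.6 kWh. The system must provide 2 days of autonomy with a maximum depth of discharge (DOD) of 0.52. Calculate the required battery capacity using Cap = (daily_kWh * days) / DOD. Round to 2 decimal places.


Total energy needed = daily * days = 9.6 * 2 = 19.2 kWh
Account for depth of discharge:
  Cap = total_energy / DOD = 19.2 / 0.52
  Cap = 36.92 kWh

36.92


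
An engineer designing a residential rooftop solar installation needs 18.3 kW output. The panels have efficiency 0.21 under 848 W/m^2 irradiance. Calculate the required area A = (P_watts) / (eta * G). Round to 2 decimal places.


Convert target power to watts: P = 18.3 * 1000 = 18300.0 W
Compute denominator: eta * G = 0.21 * 848 = 178.08
Required area A = P / (eta * G) = 18300.0 / 178.08
A = 102.76 m^2

102.76


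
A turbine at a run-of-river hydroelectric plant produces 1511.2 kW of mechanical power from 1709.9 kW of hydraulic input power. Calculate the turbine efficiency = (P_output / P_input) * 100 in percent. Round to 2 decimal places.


Turbine efficiency = (output power / input power) * 100
eta = (1511.2 / 1709.9) * 100
eta = 88.38%

88.38


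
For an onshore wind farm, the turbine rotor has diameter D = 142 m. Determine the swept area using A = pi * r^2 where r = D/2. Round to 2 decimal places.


Compute the rotor radius:
  r = D / 2 = 142 / 2 = 71.0 m
Calculate swept area:
  A = pi * r^2 = pi * 71.0^2
  A = 15836.77 m^2

15836.77


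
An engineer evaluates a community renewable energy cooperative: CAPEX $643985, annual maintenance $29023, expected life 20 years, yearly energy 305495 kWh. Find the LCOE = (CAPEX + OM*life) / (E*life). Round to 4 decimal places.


Total cost = CAPEX + OM * lifetime = 643985 + 29023 * 20 = 643985 + 580460 = 1224445
Total generation = annual * lifetime = 305495 * 20 = 6109900 kWh
LCOE = 1224445 / 6109900
LCOE = 0.2004 $/kWh

0.2004


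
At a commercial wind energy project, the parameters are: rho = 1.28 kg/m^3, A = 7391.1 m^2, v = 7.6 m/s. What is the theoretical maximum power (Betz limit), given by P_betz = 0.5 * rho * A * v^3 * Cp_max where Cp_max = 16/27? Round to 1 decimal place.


The Betz coefficient Cp_max = 16/27 = 0.5926
v^3 = 7.6^3 = 438.976
P_betz = 0.5 * rho * A * v^3 * Cp_max
P_betz = 0.5 * 1.28 * 7391.1 * 438.976 * 0.5926
P_betz = 1230512.6 W

1230512.6


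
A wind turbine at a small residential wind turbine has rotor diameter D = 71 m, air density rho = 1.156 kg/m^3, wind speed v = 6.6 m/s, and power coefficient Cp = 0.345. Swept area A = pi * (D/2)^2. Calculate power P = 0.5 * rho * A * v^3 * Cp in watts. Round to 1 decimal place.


Step 1 -- Compute swept area:
  A = pi * (D/2)^2 = pi * (71/2)^2 = 3959.19 m^2
Step 2 -- Apply wind power equation:
  P = 0.5 * rho * A * v^3 * Cp
  v^3 = 6.6^3 = 287.496
  P = 0.5 * 1.156 * 3959.19 * 287.496 * 0.345
  P = 226978.8 W

226978.8


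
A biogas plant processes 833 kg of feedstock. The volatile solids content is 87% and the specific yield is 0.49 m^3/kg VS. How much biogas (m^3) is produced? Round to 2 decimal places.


Compute volatile solids:
  VS = mass * VS_fraction = 833 * 0.87 = 724.71 kg
Calculate biogas volume:
  Biogas = VS * specific_yield = 724.71 * 0.49
  Biogas = 355.11 m^3

355.11


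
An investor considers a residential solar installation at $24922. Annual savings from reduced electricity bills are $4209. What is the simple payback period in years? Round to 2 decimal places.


Simple payback period = initial cost / annual savings
Payback = 24922 / 4209
Payback = 5.92 years

5.92


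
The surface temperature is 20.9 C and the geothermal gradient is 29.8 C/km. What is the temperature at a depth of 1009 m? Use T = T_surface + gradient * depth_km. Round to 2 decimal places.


Convert depth to km: 1009 / 1000 = 1.009 km
Temperature increase = gradient * depth_km = 29.8 * 1.009 = 30.07 C
Temperature at depth = T_surface + delta_T = 20.9 + 30.07
T = 50.97 C

50.97


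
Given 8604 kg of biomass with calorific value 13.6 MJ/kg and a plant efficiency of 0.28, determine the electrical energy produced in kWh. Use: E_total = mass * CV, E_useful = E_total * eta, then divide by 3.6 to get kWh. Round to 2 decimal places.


Total energy = mass * CV = 8604 * 13.6 = 117014.4 MJ
Useful energy = total * eta = 117014.4 * 0.28 = 32764.03 MJ
Convert to kWh: 32764.03 / 3.6
Useful energy = 9101.12 kWh

9101.12


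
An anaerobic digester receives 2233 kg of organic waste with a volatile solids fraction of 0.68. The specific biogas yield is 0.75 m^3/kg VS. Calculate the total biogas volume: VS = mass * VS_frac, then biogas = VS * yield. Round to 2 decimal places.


Compute volatile solids:
  VS = mass * VS_fraction = 2233 * 0.68 = 1518.44 kg
Calculate biogas volume:
  Biogas = VS * specific_yield = 1518.44 * 0.75
  Biogas = 1138.83 m^3

1138.83


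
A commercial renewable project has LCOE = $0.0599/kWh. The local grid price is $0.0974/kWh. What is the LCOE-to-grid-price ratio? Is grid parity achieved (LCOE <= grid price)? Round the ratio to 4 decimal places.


Compare LCOE to grid price:
  LCOE = $0.0599/kWh, Grid price = $0.0974/kWh
  Ratio = LCOE / grid_price = 0.0599 / 0.0974 = 0.6150
  Grid parity achieved (ratio <= 1)? yes

0.6150


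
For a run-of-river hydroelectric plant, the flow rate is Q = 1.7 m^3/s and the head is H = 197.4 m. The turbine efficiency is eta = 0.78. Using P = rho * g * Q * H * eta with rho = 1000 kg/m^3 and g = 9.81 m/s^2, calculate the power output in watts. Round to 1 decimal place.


Apply the hydropower formula P = rho * g * Q * H * eta
rho * g = 1000 * 9.81 = 9810.0
P = 9810.0 * 1.7 * 197.4 * 0.78
P = 2567791.0 W

2567791.0


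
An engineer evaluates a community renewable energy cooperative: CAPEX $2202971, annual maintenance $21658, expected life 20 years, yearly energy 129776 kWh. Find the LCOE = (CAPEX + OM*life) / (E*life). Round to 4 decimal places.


Total cost = CAPEX + OM * lifetime = 2202971 + 21658 * 20 = 2202971 + 433160 = 2636131
Total generation = annual * lifetime = 129776 * 20 = 2595520 kWh
LCOE = 2636131 / 2595520
LCOE = 1.0156 $/kWh

1.0156


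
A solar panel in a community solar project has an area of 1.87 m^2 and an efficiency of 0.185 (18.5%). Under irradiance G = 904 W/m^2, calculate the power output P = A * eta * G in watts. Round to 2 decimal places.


Use the solar power formula P = A * eta * G.
Given: A = 1.87 m^2, eta = 0.185, G = 904 W/m^2
P = 1.87 * 0.185 * 904
P = 312.74 W

312.74


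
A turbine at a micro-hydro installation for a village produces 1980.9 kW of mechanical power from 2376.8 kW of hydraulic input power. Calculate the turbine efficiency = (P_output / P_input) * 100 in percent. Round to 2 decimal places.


Turbine efficiency = (output power / input power) * 100
eta = (1980.9 / 2376.8) * 100
eta = 83.34%

83.34


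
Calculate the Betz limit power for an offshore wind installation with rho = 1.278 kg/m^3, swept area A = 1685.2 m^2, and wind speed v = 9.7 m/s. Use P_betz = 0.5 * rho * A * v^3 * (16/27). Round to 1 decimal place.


The Betz coefficient Cp_max = 16/27 = 0.5926
v^3 = 9.7^3 = 912.673
P_betz = 0.5 * rho * A * v^3 * Cp_max
P_betz = 0.5 * 1.278 * 1685.2 * 912.673 * 0.5926
P_betz = 582403.2 W

582403.2


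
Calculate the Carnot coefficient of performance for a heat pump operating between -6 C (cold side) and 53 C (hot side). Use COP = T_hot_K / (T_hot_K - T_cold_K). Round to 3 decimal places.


Convert to Kelvin:
  T_hot = 53 + 273.15 = 326.15 K
  T_cold = -6 + 273.15 = 267.15 K
Apply Carnot COP formula:
  COP = T_hot_K / (T_hot_K - T_cold_K) = 326.15 / 59.0
  COP = 5.528

5.528


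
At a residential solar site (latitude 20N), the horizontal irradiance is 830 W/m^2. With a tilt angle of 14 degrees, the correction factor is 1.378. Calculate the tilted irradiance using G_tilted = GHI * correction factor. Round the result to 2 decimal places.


Identify the given values:
  GHI = 830 W/m^2, tilt correction factor = 1.378
Apply the formula G_tilted = GHI * factor:
  G_tilted = 830 * 1.378
  G_tilted = 1143.74 W/m^2

1143.74


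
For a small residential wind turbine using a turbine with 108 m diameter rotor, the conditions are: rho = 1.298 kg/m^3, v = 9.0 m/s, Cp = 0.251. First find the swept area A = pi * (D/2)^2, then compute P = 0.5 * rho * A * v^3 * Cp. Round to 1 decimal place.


Step 1 -- Compute swept area:
  A = pi * (D/2)^2 = pi * (108/2)^2 = 9160.88 m^2
Step 2 -- Apply wind power equation:
  P = 0.5 * rho * A * v^3 * Cp
  v^3 = 9.0^3 = 729.0
  P = 0.5 * 1.298 * 9160.88 * 729.0 * 0.251
  P = 1087885.9 W

1087885.9


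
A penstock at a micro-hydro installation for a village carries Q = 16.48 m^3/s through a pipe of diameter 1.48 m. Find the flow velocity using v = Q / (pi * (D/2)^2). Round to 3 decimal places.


Compute pipe cross-sectional area:
  A = pi * (D/2)^2 = pi * (1.48/2)^2 = 1.7203 m^2
Calculate velocity:
  v = Q / A = 16.48 / 1.7203
  v = 9.580 m/s

9.580


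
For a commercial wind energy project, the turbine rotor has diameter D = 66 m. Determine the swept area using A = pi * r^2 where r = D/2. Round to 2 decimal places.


Compute the rotor radius:
  r = D / 2 = 66 / 2 = 33.0 m
Calculate swept area:
  A = pi * r^2 = pi * 33.0^2
  A = 3421.19 m^2

3421.19


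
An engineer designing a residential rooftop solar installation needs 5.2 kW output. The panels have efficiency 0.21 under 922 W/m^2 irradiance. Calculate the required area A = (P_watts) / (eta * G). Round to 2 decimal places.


Convert target power to watts: P = 5.2 * 1000 = 5200.0 W
Compute denominator: eta * G = 0.21 * 922 = 193.62
Required area A = P / (eta * G) = 5200.0 / 193.62
A = 26.86 m^2

26.86


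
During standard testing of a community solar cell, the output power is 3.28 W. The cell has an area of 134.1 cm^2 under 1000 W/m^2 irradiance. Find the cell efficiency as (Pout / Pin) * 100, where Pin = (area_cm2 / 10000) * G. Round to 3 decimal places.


First compute the input power:
  Pin = area_cm2 / 10000 * G = 134.1 / 10000 * 1000 = 13.41 W
Then compute efficiency:
  Efficiency = (Pout / Pin) * 100 = (3.28 / 13.41) * 100
  Efficiency = 24.459%

24.459


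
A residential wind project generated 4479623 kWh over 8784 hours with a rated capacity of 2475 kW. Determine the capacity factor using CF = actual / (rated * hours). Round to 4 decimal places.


Capacity factor = actual output / maximum possible output
Maximum possible = rated * hours = 2475 * 8784 = 21740400 kWh
CF = 4479623 / 21740400
CF = 0.2061

0.2061


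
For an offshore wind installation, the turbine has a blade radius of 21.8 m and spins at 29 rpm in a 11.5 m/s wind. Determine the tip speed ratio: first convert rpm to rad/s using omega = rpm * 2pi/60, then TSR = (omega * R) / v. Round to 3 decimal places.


Convert rotational speed to rad/s:
  omega = 29 * 2 * pi / 60 = 3.0369 rad/s
Compute tip speed:
  v_tip = omega * R = 3.0369 * 21.8 = 66.204 m/s
Tip speed ratio:
  TSR = v_tip / v_wind = 66.204 / 11.5 = 5.757

5.757


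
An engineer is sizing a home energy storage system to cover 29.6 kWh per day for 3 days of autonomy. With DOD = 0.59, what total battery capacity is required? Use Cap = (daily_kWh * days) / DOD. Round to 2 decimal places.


Total energy needed = daily * days = 29.6 * 3 = 88.8 kWh
Account for depth of discharge:
  Cap = total_energy / DOD = 88.8 / 0.59
  Cap = 150.51 kWh

150.51


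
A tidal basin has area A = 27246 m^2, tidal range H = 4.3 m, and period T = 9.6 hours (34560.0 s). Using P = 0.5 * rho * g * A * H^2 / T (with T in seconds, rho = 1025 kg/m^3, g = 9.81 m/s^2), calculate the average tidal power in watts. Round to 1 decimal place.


Convert period to seconds: T = 9.6 * 3600 = 34560.0 s
H^2 = 4.3^2 = 18.49
P = 0.5 * rho * g * A * H^2 / T
P = 0.5 * 1025 * 9.81 * 27246 * 18.49 / 34560.0
P = 73287.3 W

73287.3


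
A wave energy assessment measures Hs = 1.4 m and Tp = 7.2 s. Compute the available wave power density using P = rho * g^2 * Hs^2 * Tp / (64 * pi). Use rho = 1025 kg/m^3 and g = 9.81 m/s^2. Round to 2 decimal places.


Apply wave power formula:
  g^2 = 9.81^2 = 96.2361
  Hs^2 = 1.4^2 = 1.96
  Numerator = rho * g^2 * Hs^2 * Tp = 1025 * 96.2361 * 1.96 * 7.2 = 1392035.94
  Denominator = 64 * pi = 201.0619
  P = 1392035.94 / 201.0619 = 6923.42 W/m

6923.42


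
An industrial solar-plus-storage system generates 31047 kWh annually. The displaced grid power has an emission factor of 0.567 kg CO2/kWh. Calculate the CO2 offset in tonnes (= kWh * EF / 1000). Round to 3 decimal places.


CO2 offset in kg = generation * emission_factor
CO2 offset = 31047 * 0.567 = 17603.65 kg
Convert to tonnes:
  CO2 offset = 17603.65 / 1000 = 17.604 tonnes

17.604


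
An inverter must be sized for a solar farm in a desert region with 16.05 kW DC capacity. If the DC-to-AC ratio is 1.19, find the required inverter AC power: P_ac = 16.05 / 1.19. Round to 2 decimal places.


The inverter AC capacity is determined by the DC/AC ratio.
Given: P_dc = 16.05 kW, DC/AC ratio = 1.19
P_ac = P_dc / ratio = 16.05 / 1.19
P_ac = 13.49 kW

13.49


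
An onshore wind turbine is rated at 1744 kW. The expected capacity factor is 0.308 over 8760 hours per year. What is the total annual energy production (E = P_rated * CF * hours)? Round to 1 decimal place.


Annual energy = rated_kW * capacity_factor * hours_per_year
Given: P_rated = 1744 kW, CF = 0.308, hours = 8760
E = 1744 * 0.308 * 8760
E = 4705451.5 kWh

4705451.5


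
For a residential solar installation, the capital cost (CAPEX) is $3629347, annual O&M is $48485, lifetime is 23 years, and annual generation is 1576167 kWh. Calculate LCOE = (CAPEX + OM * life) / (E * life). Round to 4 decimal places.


Total cost = CAPEX + OM * lifetime = 3629347 + 48485 * 23 = 3629347 + 1115155 = 4744502
Total generation = annual * lifetime = 1576167 * 23 = 36251841 kWh
LCOE = 4744502 / 36251841
LCOE = 0.1309 $/kWh

0.1309


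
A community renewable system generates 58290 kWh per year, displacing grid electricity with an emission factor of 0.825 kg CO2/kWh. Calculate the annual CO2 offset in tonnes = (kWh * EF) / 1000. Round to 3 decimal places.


CO2 offset in kg = generation * emission_factor
CO2 offset = 58290 * 0.825 = 48089.25 kg
Convert to tonnes:
  CO2 offset = 48089.25 / 1000 = 48.089 tonnes

48.089


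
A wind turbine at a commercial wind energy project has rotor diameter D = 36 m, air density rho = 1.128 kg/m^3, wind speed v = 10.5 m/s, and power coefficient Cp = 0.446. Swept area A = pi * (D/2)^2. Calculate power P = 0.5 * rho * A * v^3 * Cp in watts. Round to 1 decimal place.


Step 1 -- Compute swept area:
  A = pi * (D/2)^2 = pi * (36/2)^2 = 1017.88 m^2
Step 2 -- Apply wind power equation:
  P = 0.5 * rho * A * v^3 * Cp
  v^3 = 10.5^3 = 1157.625
  P = 0.5 * 1.128 * 1017.88 * 1157.625 * 0.446
  P = 296399.0 W

296399.0


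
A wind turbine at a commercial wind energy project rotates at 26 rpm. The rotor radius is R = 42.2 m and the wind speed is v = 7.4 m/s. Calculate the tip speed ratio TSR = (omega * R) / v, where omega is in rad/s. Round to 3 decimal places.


Convert rotational speed to rad/s:
  omega = 26 * 2 * pi / 60 = 2.7227 rad/s
Compute tip speed:
  v_tip = omega * R = 2.7227 * 42.2 = 114.899 m/s
Tip speed ratio:
  TSR = v_tip / v_wind = 114.899 / 7.4 = 15.527

15.527


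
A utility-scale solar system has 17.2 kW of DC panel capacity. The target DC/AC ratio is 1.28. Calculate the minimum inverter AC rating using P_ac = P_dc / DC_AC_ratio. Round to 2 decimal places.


The inverter AC capacity is determined by the DC/AC ratio.
Given: P_dc = 17.2 kW, DC/AC ratio = 1.28
P_ac = P_dc / ratio = 17.2 / 1.28
P_ac = 13.44 kW

13.44


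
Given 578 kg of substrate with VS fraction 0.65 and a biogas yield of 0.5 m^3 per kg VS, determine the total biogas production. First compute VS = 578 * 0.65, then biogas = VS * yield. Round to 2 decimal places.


Compute volatile solids:
  VS = mass * VS_fraction = 578 * 0.65 = 375.7 kg
Calculate biogas volume:
  Biogas = VS * specific_yield = 375.7 * 0.5
  Biogas = 187.85 m^3

187.85


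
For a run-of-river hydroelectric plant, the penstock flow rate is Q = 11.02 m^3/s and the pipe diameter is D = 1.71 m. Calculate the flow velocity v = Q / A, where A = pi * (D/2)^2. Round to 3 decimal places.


Compute pipe cross-sectional area:
  A = pi * (D/2)^2 = pi * (1.71/2)^2 = 2.2966 m^2
Calculate velocity:
  v = Q / A = 11.02 / 2.2966
  v = 4.798 m/s

4.798


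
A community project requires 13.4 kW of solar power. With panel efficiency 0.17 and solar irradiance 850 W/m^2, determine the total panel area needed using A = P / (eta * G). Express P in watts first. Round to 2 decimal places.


Convert target power to watts: P = 13.4 * 1000 = 13400.0 W
Compute denominator: eta * G = 0.17 * 850 = 144.5
Required area A = P / (eta * G) = 13400.0 / 144.5
A = 92.73 m^2

92.73


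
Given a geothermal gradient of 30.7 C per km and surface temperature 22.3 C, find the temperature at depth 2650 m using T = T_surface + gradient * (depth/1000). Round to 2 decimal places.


Convert depth to km: 2650 / 1000 = 2.65 km
Temperature increase = gradient * depth_km = 30.7 * 2.65 = 81.36 C
Temperature at depth = T_surface + delta_T = 22.3 + 81.36
T = 103.66 C

103.66


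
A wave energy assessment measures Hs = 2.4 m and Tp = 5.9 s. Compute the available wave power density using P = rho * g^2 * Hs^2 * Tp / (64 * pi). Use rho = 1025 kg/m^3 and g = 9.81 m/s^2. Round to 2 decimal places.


Apply wave power formula:
  g^2 = 9.81^2 = 96.2361
  Hs^2 = 2.4^2 = 5.76
  Numerator = rho * g^2 * Hs^2 * Tp = 1025 * 96.2361 * 5.76 * 5.9 = 3352249.81
  Denominator = 64 * pi = 201.0619
  P = 3352249.81 / 201.0619 = 16672.72 W/m

16672.72


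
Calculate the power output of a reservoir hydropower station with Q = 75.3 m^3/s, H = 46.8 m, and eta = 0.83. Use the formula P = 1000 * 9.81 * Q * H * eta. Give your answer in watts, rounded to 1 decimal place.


Apply the hydropower formula P = rho * g * Q * H * eta
rho * g = 1000 * 9.81 = 9810.0
P = 9810.0 * 75.3 * 46.8 * 0.83
P = 28693790.9 W

28693790.9


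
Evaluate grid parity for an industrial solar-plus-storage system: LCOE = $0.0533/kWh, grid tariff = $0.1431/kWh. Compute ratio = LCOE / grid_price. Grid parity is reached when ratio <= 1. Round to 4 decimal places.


Compare LCOE to grid price:
  LCOE = $0.0533/kWh, Grid price = $0.1431/kWh
  Ratio = LCOE / grid_price = 0.0533 / 0.1431 = 0.3725
  Grid parity achieved (ratio <= 1)? yes

0.3725


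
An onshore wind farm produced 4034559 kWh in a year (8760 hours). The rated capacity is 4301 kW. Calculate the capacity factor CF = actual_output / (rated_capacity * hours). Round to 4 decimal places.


Capacity factor = actual output / maximum possible output
Maximum possible = rated * hours = 4301 * 8760 = 37676760 kWh
CF = 4034559 / 37676760
CF = 0.1071

0.1071


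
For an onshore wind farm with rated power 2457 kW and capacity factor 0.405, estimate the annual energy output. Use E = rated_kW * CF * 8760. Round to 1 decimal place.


Annual energy = rated_kW * capacity_factor * hours_per_year
Given: P_rated = 2457 kW, CF = 0.405, hours = 8760
E = 2457 * 0.405 * 8760
E = 8716944.6 kWh

8716944.6


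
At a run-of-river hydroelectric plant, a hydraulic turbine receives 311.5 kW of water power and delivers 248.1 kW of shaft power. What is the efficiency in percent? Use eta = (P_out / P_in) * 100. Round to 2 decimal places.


Turbine efficiency = (output power / input power) * 100
eta = (248.1 / 311.5) * 100
eta = 79.65%

79.65


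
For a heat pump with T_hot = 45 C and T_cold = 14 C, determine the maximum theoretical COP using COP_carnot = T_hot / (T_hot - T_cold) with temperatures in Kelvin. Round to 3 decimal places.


Convert to Kelvin:
  T_hot = 45 + 273.15 = 318.15 K
  T_cold = 14 + 273.15 = 287.15 K
Apply Carnot COP formula:
  COP = T_hot_K / (T_hot_K - T_cold_K) = 318.15 / 31.0
  COP = 10.263

10.263


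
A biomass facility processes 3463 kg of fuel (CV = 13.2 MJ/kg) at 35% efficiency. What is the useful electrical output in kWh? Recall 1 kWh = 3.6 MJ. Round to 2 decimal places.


Total energy = mass * CV = 3463 * 13.2 = 45711.6 MJ
Useful energy = total * eta = 45711.6 * 0.35 = 15999.06 MJ
Convert to kWh: 15999.06 / 3.6
Useful energy = 4444.18 kWh

4444.18


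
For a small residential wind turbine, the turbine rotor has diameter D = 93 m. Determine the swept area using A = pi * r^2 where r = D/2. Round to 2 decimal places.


Compute the rotor radius:
  r = D / 2 = 93 / 2 = 46.5 m
Calculate swept area:
  A = pi * r^2 = pi * 46.5^2
  A = 6792.91 m^2

6792.91


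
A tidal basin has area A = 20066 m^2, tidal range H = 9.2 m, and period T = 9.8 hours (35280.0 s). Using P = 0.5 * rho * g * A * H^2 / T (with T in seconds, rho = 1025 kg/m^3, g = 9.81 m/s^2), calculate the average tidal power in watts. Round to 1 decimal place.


Convert period to seconds: T = 9.8 * 3600 = 35280.0 s
H^2 = 9.2^2 = 84.64
P = 0.5 * rho * g * A * H^2 / T
P = 0.5 * 1025 * 9.81 * 20066 * 84.64 / 35280.0
P = 242030.9 W

242030.9


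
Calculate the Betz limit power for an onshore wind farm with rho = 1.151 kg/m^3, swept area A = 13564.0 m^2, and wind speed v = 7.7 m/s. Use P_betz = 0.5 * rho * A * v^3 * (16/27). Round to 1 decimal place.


The Betz coefficient Cp_max = 16/27 = 0.5926
v^3 = 7.7^3 = 456.533
P_betz = 0.5 * rho * A * v^3 * Cp_max
P_betz = 0.5 * 1.151 * 13564.0 * 456.533 * 0.5926
P_betz = 2111842.4 W

2111842.4


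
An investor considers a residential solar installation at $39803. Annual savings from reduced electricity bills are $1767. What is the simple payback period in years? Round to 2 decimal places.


Simple payback period = initial cost / annual savings
Payback = 39803 / 1767
Payback = 22.53 years

22.53


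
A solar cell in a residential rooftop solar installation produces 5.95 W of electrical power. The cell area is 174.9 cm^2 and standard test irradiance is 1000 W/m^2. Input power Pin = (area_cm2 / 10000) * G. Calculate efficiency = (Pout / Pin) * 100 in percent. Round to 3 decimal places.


First compute the input power:
  Pin = area_cm2 / 10000 * G = 174.9 / 10000 * 1000 = 17.49 W
Then compute efficiency:
  Efficiency = (Pout / Pin) * 100 = (5.95 / 17.49) * 100
  Efficiency = 34.019%

34.019


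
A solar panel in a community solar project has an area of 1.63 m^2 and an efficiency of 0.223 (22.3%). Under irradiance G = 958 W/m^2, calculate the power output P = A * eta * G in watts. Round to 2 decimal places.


Use the solar power formula P = A * eta * G.
Given: A = 1.63 m^2, eta = 0.223, G = 958 W/m^2
P = 1.63 * 0.223 * 958
P = 348.22 W

348.22


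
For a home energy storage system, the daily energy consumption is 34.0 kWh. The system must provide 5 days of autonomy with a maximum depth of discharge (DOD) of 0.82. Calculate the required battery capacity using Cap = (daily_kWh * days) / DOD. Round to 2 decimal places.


Total energy needed = daily * days = 34.0 * 5 = 170.0 kWh
Account for depth of discharge:
  Cap = total_energy / DOD = 170.0 / 0.82
  Cap = 207.32 kWh

207.32


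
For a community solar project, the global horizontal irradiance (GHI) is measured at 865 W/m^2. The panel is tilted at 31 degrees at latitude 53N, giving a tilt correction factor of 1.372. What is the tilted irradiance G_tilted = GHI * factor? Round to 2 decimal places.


Identify the given values:
  GHI = 865 W/m^2, tilt correction factor = 1.372
Apply the formula G_tilted = GHI * factor:
  G_tilted = 865 * 1.372
  G_tilted = 1186.78 W/m^2

1186.78


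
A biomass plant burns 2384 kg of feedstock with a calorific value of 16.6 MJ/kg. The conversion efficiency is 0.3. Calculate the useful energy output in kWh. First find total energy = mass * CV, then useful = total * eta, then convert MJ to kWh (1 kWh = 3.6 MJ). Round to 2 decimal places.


Total energy = mass * CV = 2384 * 16.6 = 39574.4 MJ
Useful energy = total * eta = 39574.4 * 0.3 = 11872.32 MJ
Convert to kWh: 11872.32 / 3.6
Useful energy = 3297.87 kWh

3297.87


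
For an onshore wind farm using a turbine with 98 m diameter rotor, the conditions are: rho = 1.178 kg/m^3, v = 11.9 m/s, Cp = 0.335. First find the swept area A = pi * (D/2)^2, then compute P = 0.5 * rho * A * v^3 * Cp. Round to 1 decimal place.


Step 1 -- Compute swept area:
  A = pi * (D/2)^2 = pi * (98/2)^2 = 7542.96 m^2
Step 2 -- Apply wind power equation:
  P = 0.5 * rho * A * v^3 * Cp
  v^3 = 11.9^3 = 1685.159
  P = 0.5 * 1.178 * 7542.96 * 1685.159 * 0.335
  P = 2508089.4 W

2508089.4


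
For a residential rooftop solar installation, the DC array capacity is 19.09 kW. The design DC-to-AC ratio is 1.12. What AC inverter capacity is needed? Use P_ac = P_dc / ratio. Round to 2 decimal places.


The inverter AC capacity is determined by the DC/AC ratio.
Given: P_dc = 19.09 kW, DC/AC ratio = 1.12
P_ac = P_dc / ratio = 19.09 / 1.12
P_ac = 17.04 kW

17.04


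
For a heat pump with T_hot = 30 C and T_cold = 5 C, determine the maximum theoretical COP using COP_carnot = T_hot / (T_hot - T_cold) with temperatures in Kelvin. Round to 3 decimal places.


Convert to Kelvin:
  T_hot = 30 + 273.15 = 303.15 K
  T_cold = 5 + 273.15 = 278.15 K
Apply Carnot COP formula:
  COP = T_hot_K / (T_hot_K - T_cold_K) = 303.15 / 25.0
  COP = 12.126

12.126


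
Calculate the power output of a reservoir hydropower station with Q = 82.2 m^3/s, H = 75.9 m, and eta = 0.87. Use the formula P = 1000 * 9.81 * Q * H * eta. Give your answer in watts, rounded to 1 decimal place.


Apply the hydropower formula P = rho * g * Q * H * eta
rho * g = 1000 * 9.81 = 9810.0
P = 9810.0 * 82.2 * 75.9 * 0.87
P = 53247822.6 W

53247822.6


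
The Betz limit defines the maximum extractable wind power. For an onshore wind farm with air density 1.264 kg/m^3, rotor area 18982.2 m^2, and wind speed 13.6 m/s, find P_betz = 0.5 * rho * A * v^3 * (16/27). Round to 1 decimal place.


The Betz coefficient Cp_max = 16/27 = 0.5926
v^3 = 13.6^3 = 2515.456
P_betz = 0.5 * rho * A * v^3 * Cp_max
P_betz = 0.5 * 1.264 * 18982.2 * 2515.456 * 0.5926
P_betz = 17882843.1 W

17882843.1


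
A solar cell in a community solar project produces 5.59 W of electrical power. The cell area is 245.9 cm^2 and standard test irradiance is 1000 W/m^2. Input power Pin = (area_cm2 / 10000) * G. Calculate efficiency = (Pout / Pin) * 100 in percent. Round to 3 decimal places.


First compute the input power:
  Pin = area_cm2 / 10000 * G = 245.9 / 10000 * 1000 = 24.59 W
Then compute efficiency:
  Efficiency = (Pout / Pin) * 100 = (5.59 / 24.59) * 100
  Efficiency = 22.733%

22.733


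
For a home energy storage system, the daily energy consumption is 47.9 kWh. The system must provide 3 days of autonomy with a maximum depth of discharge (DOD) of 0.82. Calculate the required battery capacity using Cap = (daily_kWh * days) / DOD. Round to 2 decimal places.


Total energy needed = daily * days = 47.9 * 3 = 143.7 kWh
Account for depth of discharge:
  Cap = total_energy / DOD = 143.7 / 0.82
  Cap = 175.24 kWh

175.24


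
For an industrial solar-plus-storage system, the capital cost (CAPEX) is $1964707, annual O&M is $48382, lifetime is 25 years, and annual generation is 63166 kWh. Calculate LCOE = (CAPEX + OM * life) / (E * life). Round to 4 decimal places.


Total cost = CAPEX + OM * lifetime = 1964707 + 48382 * 25 = 1964707 + 1209550 = 3174257
Total generation = annual * lifetime = 63166 * 25 = 1579150 kWh
LCOE = 3174257 / 1579150
LCOE = 2.0101 $/kWh

2.0101


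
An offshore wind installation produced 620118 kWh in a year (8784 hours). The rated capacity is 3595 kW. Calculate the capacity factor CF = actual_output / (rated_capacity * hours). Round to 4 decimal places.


Capacity factor = actual output / maximum possible output
Maximum possible = rated * hours = 3595 * 8784 = 31578480 kWh
CF = 620118 / 31578480
CF = 0.0196

0.0196


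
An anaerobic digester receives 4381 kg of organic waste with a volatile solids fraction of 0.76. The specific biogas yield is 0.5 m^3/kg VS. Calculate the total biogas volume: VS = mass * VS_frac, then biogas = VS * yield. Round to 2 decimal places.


Compute volatile solids:
  VS = mass * VS_fraction = 4381 * 0.76 = 3329.56 kg
Calculate biogas volume:
  Biogas = VS * specific_yield = 3329.56 * 0.5
  Biogas = 1664.78 m^3

1664.78


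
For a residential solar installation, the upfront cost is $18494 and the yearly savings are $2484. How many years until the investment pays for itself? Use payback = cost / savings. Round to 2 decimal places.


Simple payback period = initial cost / annual savings
Payback = 18494 / 2484
Payback = 7.45 years

7.45


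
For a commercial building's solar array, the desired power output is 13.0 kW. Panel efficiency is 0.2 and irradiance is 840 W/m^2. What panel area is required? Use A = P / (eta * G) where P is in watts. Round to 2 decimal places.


Convert target power to watts: P = 13.0 * 1000 = 13000.0 W
Compute denominator: eta * G = 0.2 * 840 = 168.0
Required area A = P / (eta * G) = 13000.0 / 168.0
A = 77.38 m^2

77.38


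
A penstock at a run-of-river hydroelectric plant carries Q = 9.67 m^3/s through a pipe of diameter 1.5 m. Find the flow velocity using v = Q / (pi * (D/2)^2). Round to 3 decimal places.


Compute pipe cross-sectional area:
  A = pi * (D/2)^2 = pi * (1.5/2)^2 = 1.7671 m^2
Calculate velocity:
  v = Q / A = 9.67 / 1.7671
  v = 5.472 m/s

5.472


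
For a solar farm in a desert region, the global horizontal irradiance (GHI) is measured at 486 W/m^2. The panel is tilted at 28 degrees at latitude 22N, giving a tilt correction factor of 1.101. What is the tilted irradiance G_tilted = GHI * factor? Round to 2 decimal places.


Identify the given values:
  GHI = 486 W/m^2, tilt correction factor = 1.101
Apply the formula G_tilted = GHI * factor:
  G_tilted = 486 * 1.101
  G_tilted = 535.09 W/m^2

535.09


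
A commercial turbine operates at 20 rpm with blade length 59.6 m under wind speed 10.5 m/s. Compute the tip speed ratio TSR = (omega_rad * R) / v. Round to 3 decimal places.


Convert rotational speed to rad/s:
  omega = 20 * 2 * pi / 60 = 2.0944 rad/s
Compute tip speed:
  v_tip = omega * R = 2.0944 * 59.6 = 124.826 m/s
Tip speed ratio:
  TSR = v_tip / v_wind = 124.826 / 10.5 = 11.888

11.888


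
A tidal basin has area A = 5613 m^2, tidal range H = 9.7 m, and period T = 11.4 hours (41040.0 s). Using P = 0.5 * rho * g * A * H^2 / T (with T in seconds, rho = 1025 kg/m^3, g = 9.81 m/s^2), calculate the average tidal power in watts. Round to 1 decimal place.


Convert period to seconds: T = 11.4 * 3600 = 41040.0 s
H^2 = 9.7^2 = 94.09
P = 0.5 * rho * g * A * H^2 / T
P = 0.5 * 1025 * 9.81 * 5613 * 94.09 / 41040.0
P = 64698.5 W

64698.5


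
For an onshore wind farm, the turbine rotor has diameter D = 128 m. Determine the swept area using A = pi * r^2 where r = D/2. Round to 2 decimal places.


Compute the rotor radius:
  r = D / 2 = 128 / 2 = 64.0 m
Calculate swept area:
  A = pi * r^2 = pi * 64.0^2
  A = 12867.96 m^2

12867.96


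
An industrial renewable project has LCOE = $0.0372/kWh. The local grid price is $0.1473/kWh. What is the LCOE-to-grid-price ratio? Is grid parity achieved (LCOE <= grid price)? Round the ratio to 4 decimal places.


Compare LCOE to grid price:
  LCOE = $0.0372/kWh, Grid price = $0.1473/kWh
  Ratio = LCOE / grid_price = 0.0372 / 0.1473 = 0.2525
  Grid parity achieved (ratio <= 1)? yes

0.2525


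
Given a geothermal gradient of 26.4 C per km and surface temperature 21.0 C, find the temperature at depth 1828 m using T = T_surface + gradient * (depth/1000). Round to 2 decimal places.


Convert depth to km: 1828 / 1000 = 1.828 km
Temperature increase = gradient * depth_km = 26.4 * 1.828 = 48.26 C
Temperature at depth = T_surface + delta_T = 21.0 + 48.26
T = 69.26 C

69.26


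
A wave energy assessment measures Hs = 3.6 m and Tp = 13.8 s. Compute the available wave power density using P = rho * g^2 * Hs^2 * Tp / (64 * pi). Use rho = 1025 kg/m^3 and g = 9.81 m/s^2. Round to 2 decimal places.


Apply wave power formula:
  g^2 = 9.81^2 = 96.2361
  Hs^2 = 3.6^2 = 12.96
  Numerator = rho * g^2 * Hs^2 * Tp = 1025 * 96.2361 * 12.96 * 13.8 = 17641924.86
  Denominator = 64 * pi = 201.0619
  P = 17641924.86 / 201.0619 = 87743.74 W/m

87743.74


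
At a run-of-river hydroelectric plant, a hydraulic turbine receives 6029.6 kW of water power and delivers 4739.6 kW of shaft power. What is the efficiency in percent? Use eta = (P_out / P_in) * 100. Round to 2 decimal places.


Turbine efficiency = (output power / input power) * 100
eta = (4739.6 / 6029.6) * 100
eta = 78.61%

78.61


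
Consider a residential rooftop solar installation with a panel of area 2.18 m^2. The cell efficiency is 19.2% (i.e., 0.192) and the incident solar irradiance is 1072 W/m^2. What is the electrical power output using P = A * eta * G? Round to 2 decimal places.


Use the solar power formula P = A * eta * G.
Given: A = 2.18 m^2, eta = 0.192, G = 1072 W/m^2
P = 2.18 * 0.192 * 1072
P = 448.70 W

448.70
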